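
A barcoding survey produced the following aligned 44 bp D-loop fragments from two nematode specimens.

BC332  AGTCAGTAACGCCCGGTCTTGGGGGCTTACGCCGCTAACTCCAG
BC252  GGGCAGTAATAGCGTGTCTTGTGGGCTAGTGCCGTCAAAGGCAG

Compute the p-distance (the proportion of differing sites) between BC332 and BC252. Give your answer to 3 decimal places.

0.364

The sequences differ at positions 1 (A/G), 3 (T/G), 10 (C/T), 11 (G/A), 12 (C/G), 14 (C/G), 15 (G/T), 22 (G/T), 28 (T/A), 29 (A/G), 30 (C/T), 35 (C/T), 36 (T/C), 39 (C/A), 40 (T/G), 41 (C/G).
There are 16 differences over 44 sites, so p = 16/44 = 0.364.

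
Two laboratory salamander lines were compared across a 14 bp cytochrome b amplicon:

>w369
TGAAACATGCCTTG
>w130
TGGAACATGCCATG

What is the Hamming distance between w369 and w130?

2

The sequences differ at positions 3 (A/G), 12 (T/A).
That gives 2 mismatches out of 14 aligned sites, so the Hamming distance is 2.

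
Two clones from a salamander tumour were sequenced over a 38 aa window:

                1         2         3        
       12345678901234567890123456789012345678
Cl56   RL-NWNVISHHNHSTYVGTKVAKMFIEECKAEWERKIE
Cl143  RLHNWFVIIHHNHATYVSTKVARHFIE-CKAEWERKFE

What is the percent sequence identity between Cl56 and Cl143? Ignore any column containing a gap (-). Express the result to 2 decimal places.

Excluding the 2 gap columns leaves 36 comparable sites.
The sequences differ at positions 6 (N/F), 9 (S/I), 14 (S/A), 18 (G/S), 23 (K/R), 24 (M/H), 37 (I/F).
29 of the 36 comparable sites match, so the percent identity is 29/36 × 100 = 80.56%.

80.56%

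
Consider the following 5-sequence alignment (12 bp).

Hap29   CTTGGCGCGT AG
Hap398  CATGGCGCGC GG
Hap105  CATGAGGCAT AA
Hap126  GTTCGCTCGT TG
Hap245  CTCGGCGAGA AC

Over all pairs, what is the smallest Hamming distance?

3

Pairwise Hamming distances:
  Hap29 vs Hap398: 3
  Hap29 vs Hap105: 5
  Hap29 vs Hap126: 4
  Hap29 vs Hap245: 4
  Hap398 vs Hap105: 6
  Hap398 vs Hap126: 6
  Hap398 vs Hap245: 6
  Hap105 vs Hap126: 9
  Hap105 vs Hap245: 8
  Hap126 vs Hap245: 8
The smallest is 3, between Hap29 and Hap398.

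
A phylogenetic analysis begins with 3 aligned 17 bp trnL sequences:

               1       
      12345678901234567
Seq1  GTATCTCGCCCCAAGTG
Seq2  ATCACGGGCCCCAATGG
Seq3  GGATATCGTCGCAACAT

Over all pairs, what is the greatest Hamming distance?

Pairwise Hamming distances:
  Seq1 vs Seq2: 7
  Seq1 vs Seq3: 7
  Seq2 vs Seq3: 12
The largest is 12, between Seq2 and Seq3.

12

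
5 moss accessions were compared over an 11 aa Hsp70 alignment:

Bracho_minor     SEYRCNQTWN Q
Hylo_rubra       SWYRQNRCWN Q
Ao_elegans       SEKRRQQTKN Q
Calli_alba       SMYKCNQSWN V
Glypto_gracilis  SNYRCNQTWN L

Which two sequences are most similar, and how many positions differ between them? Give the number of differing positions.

Pairwise Hamming distances:
  Bracho_minor vs Hylo_rubra: 4
  Bracho_minor vs Ao_elegans: 4
  Bracho_minor vs Calli_alba: 4
  Bracho_minor vs Glypto_gracilis: 2
  Hylo_rubra vs Ao_elegans: 7
  Hylo_rubra vs Calli_alba: 6
  Hylo_rubra vs Glypto_gracilis: 5
  Ao_elegans vs Calli_alba: 8
  Ao_elegans vs Glypto_gracilis: 6
  Calli_alba vs Glypto_gracilis: 4
The smallest is 2, between Bracho_minor and Glypto_gracilis.

2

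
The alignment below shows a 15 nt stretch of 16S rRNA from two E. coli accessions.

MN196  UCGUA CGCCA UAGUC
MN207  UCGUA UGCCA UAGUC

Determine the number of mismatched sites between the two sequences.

The sequences differ at position 6 (C/U).
That gives 1 mismatch out of 15 aligned sites, so the Hamming distance is 1.

1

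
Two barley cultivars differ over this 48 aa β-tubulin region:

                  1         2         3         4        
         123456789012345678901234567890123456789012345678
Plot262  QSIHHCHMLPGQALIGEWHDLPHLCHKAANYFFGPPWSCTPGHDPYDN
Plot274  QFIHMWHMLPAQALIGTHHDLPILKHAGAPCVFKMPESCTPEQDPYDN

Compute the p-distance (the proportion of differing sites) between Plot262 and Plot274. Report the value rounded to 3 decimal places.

0.375

Mismatches occur at site 2 (S↔F), site 5 (H↔M), site 6 (C↔W), site 11 (G↔A), site 17 (E↔T), site 18 (W↔H), site 23 (H↔I), site 25 (C↔K), site 27 (K↔A), site 28 (A↔G), site 30 (N↔P), site 31 (Y↔C), site 32 (F↔V), site 34 (G↔K), site 35 (P↔M), site 37 (W↔E), site 42 (G↔E), site 43 (H↔Q).
There are 18 differences over 48 sites, so p = 18/48 = 0.375.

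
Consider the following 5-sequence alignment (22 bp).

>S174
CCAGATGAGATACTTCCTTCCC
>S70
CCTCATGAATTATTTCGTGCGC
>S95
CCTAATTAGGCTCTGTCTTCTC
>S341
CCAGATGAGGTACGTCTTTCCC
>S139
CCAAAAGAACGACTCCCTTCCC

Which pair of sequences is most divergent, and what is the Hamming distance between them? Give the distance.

12

Pairwise Hamming distances:
  S174 vs S70: 8
  S174 vs S95: 9
  S174 vs S341: 3
  S174 vs S139: 6
  S70 vs S95: 12
  S70 vs S341: 9
  S70 vs S139: 10
  S95 vs S341: 10
  S95 vs S139: 10
  S341 vs S139: 8
The largest is 12, between S70 and S95.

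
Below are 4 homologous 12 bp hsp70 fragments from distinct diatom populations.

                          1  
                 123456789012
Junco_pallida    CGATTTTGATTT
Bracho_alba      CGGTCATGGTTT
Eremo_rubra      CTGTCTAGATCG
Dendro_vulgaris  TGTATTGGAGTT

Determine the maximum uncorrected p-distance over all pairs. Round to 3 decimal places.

0.750

Pairwise Hamming distances:
  Junco_pallida vs Bracho_alba: 4
  Junco_pallida vs Eremo_rubra: 6
  Junco_pallida vs Dendro_vulgaris: 5
  Bracho_alba vs Eremo_rubra: 6
  Bracho_alba vs Dendro_vulgaris: 8
  Eremo_rubra vs Dendro_vulgaris: 9
The largest is 9 mismatches, between Eremo_rubra and Dendro_vulgaris; p = 9/12 = 0.750.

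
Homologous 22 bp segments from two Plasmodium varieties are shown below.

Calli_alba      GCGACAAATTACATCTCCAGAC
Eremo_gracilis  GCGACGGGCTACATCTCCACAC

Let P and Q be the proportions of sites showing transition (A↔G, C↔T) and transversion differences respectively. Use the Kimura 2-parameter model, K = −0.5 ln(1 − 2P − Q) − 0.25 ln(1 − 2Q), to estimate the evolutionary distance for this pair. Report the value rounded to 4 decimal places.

Mismatches occur at site 6 (A→G, transition), site 7 (A→G, transition), site 8 (A→G, transition), site 9 (T→C, transition), site 20 (G→C, transversion).
Of the 5 differences, 4 transitions and 1 transversion over 22 sites: P = 4/22 = 0.181818, Q = 1/22 = 0.045455.
d = −0.5·ln(0.590909) − 0.25·ln(0.909090) = −0.5·(-0.526093) − 0.25·(-0.095311) = 0.2869.

0.2869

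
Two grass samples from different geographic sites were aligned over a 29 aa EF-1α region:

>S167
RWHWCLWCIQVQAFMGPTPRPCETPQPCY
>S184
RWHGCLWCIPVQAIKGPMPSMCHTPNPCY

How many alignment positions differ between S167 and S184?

The sequences differ at positions 4 (W/G), 10 (Q/P), 14 (F/I), 15 (M/K), 18 (T/M), 20 (R/S), 21 (P/M), 23 (E/H), 26 (Q/N).
That gives 9 mismatches out of 29 aligned sites, so the Hamming distance is 9.

9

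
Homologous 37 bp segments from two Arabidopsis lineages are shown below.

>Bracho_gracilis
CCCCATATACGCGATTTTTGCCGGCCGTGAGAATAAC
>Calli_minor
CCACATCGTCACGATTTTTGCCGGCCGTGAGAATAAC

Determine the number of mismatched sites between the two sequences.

The sequences differ at positions 3 (C/A), 7 (A/C), 8 (T/G), 9 (A/T), 11 (G/A).
That gives 5 mismatches out of 37 aligned sites, so the Hamming distance is 5.

5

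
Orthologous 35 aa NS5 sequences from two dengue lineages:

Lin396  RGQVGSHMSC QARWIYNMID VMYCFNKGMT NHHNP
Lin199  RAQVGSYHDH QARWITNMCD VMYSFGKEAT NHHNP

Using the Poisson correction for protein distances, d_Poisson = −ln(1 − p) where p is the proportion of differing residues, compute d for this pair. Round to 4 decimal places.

0.3773

Mismatches occur at site 2 (G↔A), site 7 (H↔Y), site 8 (M↔H), site 9 (S↔D), site 10 (C↔H), site 16 (Y↔T), site 19 (I↔C), site 24 (C↔S), site 26 (N↔G), site 28 (G↔E), site 29 (M↔A).
p = 11/35 = 0.314286.
d = −ln(1 − 0.314286) = −ln(0.685714) = 0.3773.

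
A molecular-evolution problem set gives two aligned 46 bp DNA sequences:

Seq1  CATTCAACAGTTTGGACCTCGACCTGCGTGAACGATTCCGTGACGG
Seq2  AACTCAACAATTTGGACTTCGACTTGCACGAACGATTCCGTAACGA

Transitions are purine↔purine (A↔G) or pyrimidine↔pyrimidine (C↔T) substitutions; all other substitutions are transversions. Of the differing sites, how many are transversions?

Differing sites — 1:C/A (Tv); 3:T/C (Ti); 10:G/A (Ti); 18:C/T (Ti); 24:C/T (Ti); 28:G/A (Ti); 29:T/C (Ti); 42:G/A (Ti); 46:G/A (Ti).
Of the 9 differences, 8 transitions and 1 transversion, so the answer is 1.

1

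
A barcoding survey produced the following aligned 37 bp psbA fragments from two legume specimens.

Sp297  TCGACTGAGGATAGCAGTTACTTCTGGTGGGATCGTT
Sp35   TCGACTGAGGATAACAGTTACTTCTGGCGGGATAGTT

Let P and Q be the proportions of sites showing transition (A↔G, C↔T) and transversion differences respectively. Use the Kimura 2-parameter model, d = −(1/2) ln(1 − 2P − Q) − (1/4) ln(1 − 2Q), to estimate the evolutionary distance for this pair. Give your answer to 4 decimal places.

0.0865

Differing sites — 14:G/A (Ti); 28:T/C (Ti); 34:C/A (Tv).
Of the 3 differences, 2 transitions and 1 transversion over 37 sites: P = 2/37 = 0.054054, Q = 1/37 = 0.027027.
d = −0.5·ln(0.864865) − 0.25·ln(0.945946) = −0.5·(-0.145182) − 0.25·(-0.055570) = 0.0865.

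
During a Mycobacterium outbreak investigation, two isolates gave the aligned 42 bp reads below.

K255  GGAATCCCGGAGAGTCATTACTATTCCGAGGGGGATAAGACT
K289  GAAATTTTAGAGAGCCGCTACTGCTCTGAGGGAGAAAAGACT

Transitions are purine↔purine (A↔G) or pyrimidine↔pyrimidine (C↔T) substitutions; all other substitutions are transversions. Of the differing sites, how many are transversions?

The sequences differ at positions 2 (G/A, transition), 6 (C/T, transition), 7 (C/T, transition), 8 (C/T, transition), 9 (G/A, transition), 15 (T/C, transition), 17 (A/G, transition), 18 (T/C, transition), 23 (A/G, transition), 24 (T/C, transition), 27 (C/T, transition), 33 (G/A, transition), 36 (T/A, transversion).
Of the 13 differences, 12 transitions and 1 transversion, so the answer is 1.

1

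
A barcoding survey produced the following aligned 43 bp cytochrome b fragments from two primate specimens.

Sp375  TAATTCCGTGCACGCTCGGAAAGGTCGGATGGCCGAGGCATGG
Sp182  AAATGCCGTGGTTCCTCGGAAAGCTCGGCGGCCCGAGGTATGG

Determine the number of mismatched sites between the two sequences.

Mismatches occur at site 1 (T/A), site 5 (T/G), site 11 (C/G), site 12 (A/T), site 13 (C/T), site 14 (G/C), site 24 (G/C), site 29 (A/C), site 30 (T/G), site 32 (G/C), site 39 (C/T).
That gives 11 mismatches out of 43 aligned sites, so the Hamming distance is 11.

11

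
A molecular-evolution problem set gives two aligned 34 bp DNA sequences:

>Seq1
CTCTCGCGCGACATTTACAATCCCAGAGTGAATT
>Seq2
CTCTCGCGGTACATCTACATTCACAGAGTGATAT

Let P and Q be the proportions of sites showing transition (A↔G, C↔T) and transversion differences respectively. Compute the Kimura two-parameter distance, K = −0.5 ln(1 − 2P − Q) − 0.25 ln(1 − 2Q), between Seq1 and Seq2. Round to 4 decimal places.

0.2430

Mismatches occur at site 9 (C↔G, transversion), site 10 (G↔T, transversion), site 15 (T↔C, transition), site 20 (A↔T, transversion), site 23 (C↔A, transversion), site 32 (A↔T, transversion), site 33 (T↔A, transversion).
Of the 7 differences, 1 transition and 6 transversions over 34 sites: P = 1/34 = 0.029412, Q = 6/34 = 0.176471.
d = −0.5·ln(0.764705) − 0.25·ln(0.647058) = −0.5·(-0.268265) − 0.25·(-0.435319) = 0.2430.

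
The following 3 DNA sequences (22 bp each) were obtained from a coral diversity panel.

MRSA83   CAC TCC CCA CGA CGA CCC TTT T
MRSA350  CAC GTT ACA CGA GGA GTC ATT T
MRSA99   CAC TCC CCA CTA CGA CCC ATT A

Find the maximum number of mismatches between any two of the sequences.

9

Pairwise Hamming distances:
  MRSA83 vs MRSA350: 8
  MRSA83 vs MRSA99: 3
  MRSA350 vs MRSA99: 9
The largest is 9, between MRSA350 and MRSA99.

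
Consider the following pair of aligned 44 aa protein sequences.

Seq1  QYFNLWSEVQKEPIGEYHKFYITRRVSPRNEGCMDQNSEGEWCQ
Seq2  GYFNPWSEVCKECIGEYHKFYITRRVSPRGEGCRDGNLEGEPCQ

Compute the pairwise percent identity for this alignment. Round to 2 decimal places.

79.55%

Differing sites — 1:Q/G; 5:L/P; 10:Q/C; 13:P/C; 30:N/G; 34:M/R; 36:Q/G; 38:S/L; 42:W/P.
35 of the 44 sites match, so the percent identity is 35/44 × 100 = 79.55%.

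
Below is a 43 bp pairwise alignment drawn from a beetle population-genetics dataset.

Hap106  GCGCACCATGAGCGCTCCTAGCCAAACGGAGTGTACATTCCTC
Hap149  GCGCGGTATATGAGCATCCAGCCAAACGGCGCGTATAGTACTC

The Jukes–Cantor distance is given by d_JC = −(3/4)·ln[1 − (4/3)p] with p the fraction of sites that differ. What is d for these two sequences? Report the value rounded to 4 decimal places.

Mismatches occur at site 5 (A→G), site 6 (C→G), site 7 (C→T), site 10 (G→A), site 11 (A→T), site 13 (C→A), site 16 (T→A), site 17 (C→T), site 19 (T→C), site 30 (A→C), site 32 (T→C), site 36 (C→T), site 38 (T→G), site 40 (C→A).
p = 14/43 = 0.325581.
d = −0.75 · ln(1 − (4/3)·0.325581) = −0.75 · ln(0.565892) = −0.75 · (-0.569352) = 0.4270.

0.4270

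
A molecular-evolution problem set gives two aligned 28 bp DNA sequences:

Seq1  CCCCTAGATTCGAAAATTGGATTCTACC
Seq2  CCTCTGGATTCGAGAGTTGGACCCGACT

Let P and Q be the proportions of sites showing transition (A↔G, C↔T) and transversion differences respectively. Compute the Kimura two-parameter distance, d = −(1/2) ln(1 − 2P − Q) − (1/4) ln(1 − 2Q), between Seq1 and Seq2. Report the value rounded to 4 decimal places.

0.4022

Differing sites — 3:C/T (Ti); 6:A/G (Ti); 14:A/G (Ti); 16:A/G (Ti); 22:T/C (Ti); 23:T/C (Ti); 25:T/G (Tv); 28:C/T (Ti).
Of the 8 differences, 7 transitions and 1 transversion over 28 sites: P = 7/28 = 0.250000, Q = 1/28 = 0.035714.
d = −0.5·ln(0.464286) − 0.25·ln(0.928572) = −0.5·(-0.767255) − 0.25·(-0.074107) = 0.4022.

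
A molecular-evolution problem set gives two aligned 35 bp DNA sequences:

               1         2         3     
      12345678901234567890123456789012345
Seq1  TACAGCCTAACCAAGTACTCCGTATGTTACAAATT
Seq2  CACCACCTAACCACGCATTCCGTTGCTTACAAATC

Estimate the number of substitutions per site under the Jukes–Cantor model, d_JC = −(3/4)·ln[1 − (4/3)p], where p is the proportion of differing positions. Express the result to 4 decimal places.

Mismatches occur at site 1 (T→C), site 4 (A→C), site 5 (G→A), site 14 (A→C), site 16 (T→C), site 18 (C→T), site 24 (A→T), site 25 (T→G), site 26 (G→C), site 35 (T→C).
p = 10/35 = 0.285714.
d = −0.75 · ln(1 − (4/3)·0.285714) = −0.75 · ln(0.619048) = −0.75 · (-0.479572) = 0.3597.

0.3597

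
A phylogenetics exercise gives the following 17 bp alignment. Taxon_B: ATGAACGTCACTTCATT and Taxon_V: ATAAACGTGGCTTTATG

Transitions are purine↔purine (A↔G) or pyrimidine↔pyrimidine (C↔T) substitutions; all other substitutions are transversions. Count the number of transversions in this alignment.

The sequences differ at positions 3 (G/A, transition), 9 (C/G, transversion), 10 (A/G, transition), 14 (C/T, transition), 17 (T/G, transversion).
Of the 5 differences, 3 transitions and 2 transversions, so the answer is 2.

2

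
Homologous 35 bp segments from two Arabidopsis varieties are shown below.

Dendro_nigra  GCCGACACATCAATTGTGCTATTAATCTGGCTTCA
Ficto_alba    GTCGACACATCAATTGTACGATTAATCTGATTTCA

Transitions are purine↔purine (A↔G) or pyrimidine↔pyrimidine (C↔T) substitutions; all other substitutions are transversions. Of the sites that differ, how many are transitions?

4

Differing sites — 2:C/T (Ti); 18:G/A (Ti); 20:T/G (Tv); 30:G/A (Ti); 31:C/T (Ti).
Of the 5 differences, 4 transitions and 1 transversion, so the answer is 4.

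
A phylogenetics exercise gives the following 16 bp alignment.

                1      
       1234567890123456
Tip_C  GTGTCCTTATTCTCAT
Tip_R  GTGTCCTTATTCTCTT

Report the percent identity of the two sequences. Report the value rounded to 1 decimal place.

A single mismatch occurs at site 15 (A↔T).
15 of the 16 sites match, so the percent identity is 15/16 × 100 = 93.8%.

93.8%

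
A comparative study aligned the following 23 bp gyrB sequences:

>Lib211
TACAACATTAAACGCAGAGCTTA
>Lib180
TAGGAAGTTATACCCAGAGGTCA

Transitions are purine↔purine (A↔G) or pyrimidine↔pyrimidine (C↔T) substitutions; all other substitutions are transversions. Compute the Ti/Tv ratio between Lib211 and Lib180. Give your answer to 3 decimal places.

0.600

Differing sites — 3:C/G (Tv); 4:A/G (Ti); 6:C/A (Tv); 7:A/G (Ti); 11:A/T (Tv); 14:G/C (Tv); 20:C/G (Tv); 22:T/C (Ti).
Of the 8 differences, 3 transitions and 5 transversions, so Ti/Tv = 3/5 = 0.600.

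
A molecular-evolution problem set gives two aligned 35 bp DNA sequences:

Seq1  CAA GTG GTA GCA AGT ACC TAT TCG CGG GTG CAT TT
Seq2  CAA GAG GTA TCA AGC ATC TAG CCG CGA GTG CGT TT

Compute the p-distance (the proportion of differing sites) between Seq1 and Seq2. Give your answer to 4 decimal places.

0.2286

The sequences differ at positions 5 (T/A), 10 (G/T), 15 (T/C), 17 (C/T), 21 (T/G), 22 (T/C), 27 (G/A), 32 (A/G).
There are 8 differences over 35 sites, so p = 8/35 = 0.2286.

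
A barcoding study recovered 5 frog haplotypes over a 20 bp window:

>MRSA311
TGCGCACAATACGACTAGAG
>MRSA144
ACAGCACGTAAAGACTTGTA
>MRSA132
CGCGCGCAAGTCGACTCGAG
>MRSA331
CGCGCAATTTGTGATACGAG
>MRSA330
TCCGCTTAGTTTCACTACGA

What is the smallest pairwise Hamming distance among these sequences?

5

Pairwise Hamming distances:
  MRSA311 vs MRSA144: 10
  MRSA311 vs MRSA132: 5
  MRSA311 vs MRSA331: 9
  MRSA311 vs MRSA330: 10
  MRSA144 vs MRSA132: 12
  MRSA144 vs MRSA331: 13
  MRSA144 vs MRSA330: 13
  MRSA132 vs MRSA331: 9
  MRSA132 vs MRSA330: 12
  MRSA331 vs MRSA330: 14
The smallest is 5, between MRSA311 and MRSA132.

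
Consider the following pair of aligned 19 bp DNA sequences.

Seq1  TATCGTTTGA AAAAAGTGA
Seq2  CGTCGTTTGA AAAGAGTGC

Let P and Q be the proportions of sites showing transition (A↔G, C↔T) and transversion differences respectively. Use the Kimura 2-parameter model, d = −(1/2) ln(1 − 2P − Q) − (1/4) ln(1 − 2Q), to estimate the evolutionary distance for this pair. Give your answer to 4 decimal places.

0.2576

Differing sites — 1:T/C (Ti); 2:A/G (Ti); 14:A/G (Ti); 19:A/C (Tv).
Of the 4 differences, 3 transitions and 1 transversion over 19 sites: P = 3/19 = 0.157895, Q = 1/19 = 0.052632.
d = −0.5·ln(0.631578) − 0.25·ln(0.894736) = −0.5·(-0.459534) − 0.25·(-0.111227) = 0.2576.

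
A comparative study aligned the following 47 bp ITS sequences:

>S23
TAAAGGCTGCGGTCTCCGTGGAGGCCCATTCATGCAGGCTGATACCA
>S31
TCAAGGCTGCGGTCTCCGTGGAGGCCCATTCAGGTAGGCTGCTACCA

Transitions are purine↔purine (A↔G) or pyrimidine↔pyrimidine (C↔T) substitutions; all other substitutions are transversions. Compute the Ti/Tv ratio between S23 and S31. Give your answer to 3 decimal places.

0.333

Differing sites — 2:A/C (Tv); 33:T/G (Tv); 35:C/T (Ti); 42:A/C (Tv).
Of the 4 differences, 1 transition and 3 transversions, so Ti/Tv = 1/3 = 0.333.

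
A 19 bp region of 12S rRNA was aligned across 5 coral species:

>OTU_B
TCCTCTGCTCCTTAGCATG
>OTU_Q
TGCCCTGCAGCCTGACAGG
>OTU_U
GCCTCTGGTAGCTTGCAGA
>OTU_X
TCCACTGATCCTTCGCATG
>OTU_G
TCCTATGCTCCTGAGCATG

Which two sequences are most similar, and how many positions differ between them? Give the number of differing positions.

2

Pairwise Hamming distances:
  OTU_B vs OTU_Q: 8
  OTU_B vs OTU_U: 8
  OTU_B vs OTU_X: 3
  OTU_B vs OTU_G: 2
  OTU_Q vs OTU_U: 10
  OTU_Q vs OTU_X: 9
  OTU_Q vs OTU_G: 10
  OTU_U vs OTU_X: 9
  OTU_U vs OTU_G: 10
  OTU_X vs OTU_G: 5
The smallest is 2, between OTU_B and OTU_G.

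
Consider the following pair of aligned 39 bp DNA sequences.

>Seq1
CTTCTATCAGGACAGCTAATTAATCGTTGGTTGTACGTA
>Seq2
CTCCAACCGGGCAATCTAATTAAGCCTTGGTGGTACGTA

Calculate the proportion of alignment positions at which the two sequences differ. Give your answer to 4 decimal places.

The sequences differ at positions 3 (T/C), 5 (T/A), 7 (T/C), 9 (A/G), 12 (A/C), 13 (C/A), 15 (G/T), 24 (T/G), 26 (G/C), 32 (T/G).
There are 10 differences over 39 sites, so p = 10/39 = 0.2564.

0.2564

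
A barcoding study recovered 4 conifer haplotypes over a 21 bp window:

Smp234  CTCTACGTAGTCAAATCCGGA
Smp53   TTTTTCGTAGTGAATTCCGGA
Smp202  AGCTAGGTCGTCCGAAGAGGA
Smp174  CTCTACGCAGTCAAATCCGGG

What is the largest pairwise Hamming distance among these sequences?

13

Pairwise Hamming distances:
  Smp234 vs Smp53: 5
  Smp234 vs Smp202: 9
  Smp234 vs Smp174: 2
  Smp53 vs Smp202: 13
  Smp53 vs Smp174: 7
  Smp202 vs Smp174: 11
The largest is 13, between Smp53 and Smp202.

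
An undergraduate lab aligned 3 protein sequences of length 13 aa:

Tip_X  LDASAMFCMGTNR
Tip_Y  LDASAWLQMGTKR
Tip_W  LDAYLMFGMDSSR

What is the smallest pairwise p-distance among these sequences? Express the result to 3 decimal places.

Pairwise Hamming distances:
  Tip_X vs Tip_Y: 4
  Tip_X vs Tip_W: 6
  Tip_Y vs Tip_W: 8
The smallest is 4 mismatches, between Tip_X and Tip_Y; p = 4/13 = 0.308.

0.308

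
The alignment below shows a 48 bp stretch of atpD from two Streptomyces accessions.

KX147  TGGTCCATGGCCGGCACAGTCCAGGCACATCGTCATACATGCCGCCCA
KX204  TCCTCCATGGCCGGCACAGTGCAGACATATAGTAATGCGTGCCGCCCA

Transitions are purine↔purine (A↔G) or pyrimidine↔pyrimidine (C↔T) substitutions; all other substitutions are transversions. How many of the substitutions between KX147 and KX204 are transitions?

Differing sites — 2:G/C (Tv); 3:G/C (Tv); 21:C/G (Tv); 25:G/A (Ti); 28:C/T (Ti); 31:C/A (Tv); 34:C/A (Tv); 37:A/G (Ti); 39:A/G (Ti).
Of the 9 differences, 4 transitions and 5 transversions, so the answer is 4.

4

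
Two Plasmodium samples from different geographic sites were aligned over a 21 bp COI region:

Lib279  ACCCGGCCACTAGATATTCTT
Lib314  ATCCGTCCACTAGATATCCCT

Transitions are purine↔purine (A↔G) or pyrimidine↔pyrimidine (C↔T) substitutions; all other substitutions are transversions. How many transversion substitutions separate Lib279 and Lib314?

1

Differing sites — 2:C/T (Ti); 6:G/T (Tv); 18:T/C (Ti); 20:T/C (Ti).
Of the 4 differences, 3 transitions and 1 transversion, so the answer is 1.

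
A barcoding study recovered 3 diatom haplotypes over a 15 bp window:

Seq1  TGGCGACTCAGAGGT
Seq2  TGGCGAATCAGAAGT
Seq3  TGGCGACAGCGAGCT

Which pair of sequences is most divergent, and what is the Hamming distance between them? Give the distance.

6

Pairwise Hamming distances:
  Seq1 vs Seq2: 2
  Seq1 vs Seq3: 4
  Seq2 vs Seq3: 6
The largest is 6, between Seq2 and Seq3.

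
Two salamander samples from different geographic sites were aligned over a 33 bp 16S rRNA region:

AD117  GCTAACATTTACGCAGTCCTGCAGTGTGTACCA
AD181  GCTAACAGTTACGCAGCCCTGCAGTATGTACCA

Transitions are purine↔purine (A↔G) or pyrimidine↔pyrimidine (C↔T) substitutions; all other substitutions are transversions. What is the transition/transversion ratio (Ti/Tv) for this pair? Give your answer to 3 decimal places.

2.000

The sequences differ at positions 8 (T/G, transversion), 17 (T/C, transition), 26 (G/A, transition).
Of the 3 differences, 2 transitions and 1 transversion, so Ti/Tv = 2/1 = 2.000.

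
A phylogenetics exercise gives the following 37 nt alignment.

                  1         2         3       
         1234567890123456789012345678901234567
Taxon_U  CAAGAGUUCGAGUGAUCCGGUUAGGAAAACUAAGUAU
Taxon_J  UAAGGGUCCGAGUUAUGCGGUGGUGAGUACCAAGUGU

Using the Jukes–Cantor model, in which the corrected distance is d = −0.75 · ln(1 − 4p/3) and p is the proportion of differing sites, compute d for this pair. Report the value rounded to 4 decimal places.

The sequences differ at positions 1 (C/U), 5 (A/G), 8 (U/C), 14 (G/U), 17 (C/G), 22 (U/G), 23 (A/G), 24 (G/U), 27 (A/G), 28 (A/U), 31 (U/C), 36 (A/G).
p = 12/37 = 0.324324.
d = −0.75 · ln(1 − (4/3)·0.324324) = −0.75 · ln(0.567568) = −0.75 · (-0.566395) = 0.4248.

0.4248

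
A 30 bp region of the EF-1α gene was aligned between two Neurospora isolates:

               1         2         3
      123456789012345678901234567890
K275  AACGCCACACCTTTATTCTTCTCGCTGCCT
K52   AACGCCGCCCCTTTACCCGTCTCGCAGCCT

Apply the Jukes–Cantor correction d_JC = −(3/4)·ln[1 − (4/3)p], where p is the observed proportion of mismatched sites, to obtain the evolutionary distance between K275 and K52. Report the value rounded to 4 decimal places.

0.2326

The sequences differ at positions 7 (A/G), 9 (A/C), 16 (T/C), 17 (T/C), 19 (T/G), 26 (T/A).
p = 6/30 = 0.200000.
d = −0.75 · ln(1 − (4/3)·0.200000) = −0.75 · ln(0.733333) = −0.75 · (-0.310155) = 0.2326.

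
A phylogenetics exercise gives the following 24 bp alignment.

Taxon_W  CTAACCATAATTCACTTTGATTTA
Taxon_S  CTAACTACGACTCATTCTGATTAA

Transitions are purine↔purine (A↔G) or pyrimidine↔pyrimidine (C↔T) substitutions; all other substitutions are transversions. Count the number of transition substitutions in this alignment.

Differing sites — 6:C/T (Ti); 8:T/C (Ti); 9:A/G (Ti); 11:T/C (Ti); 15:C/T (Ti); 17:T/C (Ti); 23:T/A (Tv).
Of the 7 differences, 6 transitions and 1 transversion, so the answer is 6.

6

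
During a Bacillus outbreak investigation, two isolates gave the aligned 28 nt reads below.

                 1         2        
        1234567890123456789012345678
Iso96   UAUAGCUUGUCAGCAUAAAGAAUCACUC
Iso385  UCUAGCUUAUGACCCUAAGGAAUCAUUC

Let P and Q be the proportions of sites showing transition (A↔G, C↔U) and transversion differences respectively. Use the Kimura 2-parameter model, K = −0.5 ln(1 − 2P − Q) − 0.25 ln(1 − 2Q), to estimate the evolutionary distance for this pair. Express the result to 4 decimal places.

0.3050

Mismatches occur at site 2 (A↔C, transversion), site 9 (G↔A, transition), site 11 (C↔G, transversion), site 13 (G↔C, transversion), site 15 (A↔C, transversion), site 19 (A↔G, transition), site 26 (C↔U, transition).
Of the 7 differences, 3 transitions and 4 transversions over 28 sites: P = 3/28 = 0.107143, Q = 4/28 = 0.142857.
d = −0.5·ln(0.642857) − 0.25·ln(0.714286) = −0.5·(-0.441833) − 0.25·(-0.336472) = 0.3050.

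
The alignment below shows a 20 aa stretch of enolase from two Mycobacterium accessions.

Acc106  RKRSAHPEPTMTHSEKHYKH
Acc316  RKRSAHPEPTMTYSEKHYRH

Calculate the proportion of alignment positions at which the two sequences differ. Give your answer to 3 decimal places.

0.100

Differing sites — 13:H/Y; 19:K/R.
There are 2 differences over 20 sites, so p = 2/20 = 0.100.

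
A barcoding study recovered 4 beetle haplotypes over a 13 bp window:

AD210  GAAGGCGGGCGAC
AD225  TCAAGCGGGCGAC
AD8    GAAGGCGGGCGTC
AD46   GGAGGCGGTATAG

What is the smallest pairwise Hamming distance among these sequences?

Pairwise Hamming distances:
  AD210 vs AD225: 3
  AD210 vs AD8: 1
  AD210 vs AD46: 5
  AD225 vs AD8: 4
  AD225 vs AD46: 7
  AD8 vs AD46: 6
The smallest is 1, between AD210 and AD8.

1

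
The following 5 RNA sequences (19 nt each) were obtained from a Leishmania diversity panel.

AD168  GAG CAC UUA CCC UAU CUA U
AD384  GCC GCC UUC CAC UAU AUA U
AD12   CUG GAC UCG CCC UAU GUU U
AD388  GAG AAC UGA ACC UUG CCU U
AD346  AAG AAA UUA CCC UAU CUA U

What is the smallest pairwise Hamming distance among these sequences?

3

Pairwise Hamming distances:
  AD168 vs AD384: 7
  AD168 vs AD12: 7
  AD168 vs AD388: 7
  AD168 vs AD346: 3
  AD384 vs AD12: 9
  AD384 vs AD388: 13
  AD384 vs AD346: 9
  AD12 vs AD388: 10
  AD12 vs AD346: 8
  AD388 vs AD346: 8
The smallest is 3, between AD168 and AD346.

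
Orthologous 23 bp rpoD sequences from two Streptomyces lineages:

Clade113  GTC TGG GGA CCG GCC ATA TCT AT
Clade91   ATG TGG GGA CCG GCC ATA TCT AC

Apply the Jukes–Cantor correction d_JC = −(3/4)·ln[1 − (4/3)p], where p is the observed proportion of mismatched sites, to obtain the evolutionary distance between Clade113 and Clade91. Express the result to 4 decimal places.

0.1433

The sequences differ at positions 1 (G/A), 3 (C/G), 23 (T/C).
p = 3/23 = 0.130435.
d = −0.75 · ln(1 − (4/3)·0.130435) = −0.75 · ln(0.826087) = −0.75 · (-0.191055) = 0.1433.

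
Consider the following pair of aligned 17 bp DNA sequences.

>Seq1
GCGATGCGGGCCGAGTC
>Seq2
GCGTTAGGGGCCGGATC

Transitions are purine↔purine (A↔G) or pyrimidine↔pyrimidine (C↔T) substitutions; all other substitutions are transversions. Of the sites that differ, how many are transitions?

3

Mismatches occur at site 4 (A→T, transversion), site 6 (G→A, transition), site 7 (C→G, transversion), site 14 (A→G, transition), site 15 (G→A, transition).
Of the 5 differences, 3 transitions and 2 transversions, so the answer is 3.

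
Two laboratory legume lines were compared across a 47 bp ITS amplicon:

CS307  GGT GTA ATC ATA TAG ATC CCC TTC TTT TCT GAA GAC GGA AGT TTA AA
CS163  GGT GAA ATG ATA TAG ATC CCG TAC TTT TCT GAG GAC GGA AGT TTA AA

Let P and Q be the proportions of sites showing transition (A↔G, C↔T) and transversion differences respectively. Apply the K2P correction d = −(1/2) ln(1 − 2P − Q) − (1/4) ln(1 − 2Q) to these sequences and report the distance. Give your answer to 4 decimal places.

0.1149

The sequences differ at positions 5 (T/A, transversion), 9 (C/G, transversion), 21 (C/G, transversion), 23 (T/A, transversion), 33 (A/G, transition).
Of the 5 differences, 1 transition and 4 transversions over 47 sites: P = 1/47 = 0.021277, Q = 4/47 = 0.085106.
d = −0.5·ln(0.872340) − 0.25·ln(0.829788) = −0.5·(-0.136576) − 0.25·(-0.186585) = 0.1149.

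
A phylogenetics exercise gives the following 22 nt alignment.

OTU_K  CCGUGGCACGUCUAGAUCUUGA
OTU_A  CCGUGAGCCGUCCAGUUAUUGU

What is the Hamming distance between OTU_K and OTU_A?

Mismatches occur at site 6 (G/A), site 7 (C/G), site 8 (A/C), site 13 (U/C), site 16 (A/U), site 18 (C/A), site 22 (A/U).
That gives 7 mismatches out of 22 aligned sites, so the Hamming distance is 7.

7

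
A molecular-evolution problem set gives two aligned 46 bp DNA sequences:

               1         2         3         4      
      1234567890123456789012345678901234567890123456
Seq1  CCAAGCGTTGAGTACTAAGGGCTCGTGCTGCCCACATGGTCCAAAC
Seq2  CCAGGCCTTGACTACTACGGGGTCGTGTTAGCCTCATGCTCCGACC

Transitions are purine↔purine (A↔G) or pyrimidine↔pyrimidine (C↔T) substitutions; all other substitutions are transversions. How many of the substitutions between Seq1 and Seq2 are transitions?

Differing sites — 4:A/G (Ti); 7:G/C (Tv); 12:G/C (Tv); 18:A/C (Tv); 22:C/G (Tv); 28:C/T (Ti); 30:G/A (Ti); 31:C/G (Tv); 34:A/T (Tv); 39:G/C (Tv); 43:A/G (Ti); 45:A/C (Tv).
Of the 12 differences, 4 transitions and 8 transversions, so the answer is 4.

4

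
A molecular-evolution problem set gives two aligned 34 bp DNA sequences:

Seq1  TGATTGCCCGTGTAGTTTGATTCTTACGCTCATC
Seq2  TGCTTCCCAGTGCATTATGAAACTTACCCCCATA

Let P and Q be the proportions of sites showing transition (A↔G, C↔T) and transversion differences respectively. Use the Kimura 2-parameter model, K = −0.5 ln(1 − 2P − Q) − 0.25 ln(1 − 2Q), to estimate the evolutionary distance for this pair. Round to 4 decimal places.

0.4294

Differing sites — 3:A/C (Tv); 6:G/C (Tv); 9:C/A (Tv); 13:T/C (Ti); 15:G/T (Tv); 17:T/A (Tv); 21:T/A (Tv); 22:T/A (Tv); 28:G/C (Tv); 30:T/C (Ti); 34:C/A (Tv).
Of the 11 differences, 2 transitions and 9 transversions over 34 sites: P = 2/34 = 0.058824, Q = 9/34 = 0.264706.
d = −0.5·ln(0.617646) − 0.25·ln(0.470588) = −0.5·(-0.481840) − 0.25·(-0.753772) = 0.4294.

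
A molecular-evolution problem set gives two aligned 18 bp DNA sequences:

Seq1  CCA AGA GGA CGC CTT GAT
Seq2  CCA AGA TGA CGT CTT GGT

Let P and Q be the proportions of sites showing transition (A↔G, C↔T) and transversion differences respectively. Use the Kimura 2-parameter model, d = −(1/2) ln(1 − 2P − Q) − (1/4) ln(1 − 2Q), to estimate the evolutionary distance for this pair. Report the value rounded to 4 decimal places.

Mismatches occur at site 7 (G→T, transversion), site 12 (C→T, transition), site 17 (A→G, transition).
Of the 3 differences, 2 transitions and 1 transversion over 18 sites: P = 2/18 = 0.111111, Q = 1/18 = 0.055556.
d = −0.5·ln(0.722222) − 0.25·ln(0.888888) = −0.5·(-0.325423) − 0.25·(-0.117784) = 0.1922.

0.1922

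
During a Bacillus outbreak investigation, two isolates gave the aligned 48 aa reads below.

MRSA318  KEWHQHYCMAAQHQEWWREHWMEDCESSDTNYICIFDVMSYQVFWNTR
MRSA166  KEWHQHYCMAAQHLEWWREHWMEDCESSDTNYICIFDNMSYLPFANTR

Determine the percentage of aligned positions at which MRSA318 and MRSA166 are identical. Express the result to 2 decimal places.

Differing sites — 14:Q/L; 38:V/N; 42:Q/L; 43:V/P; 45:W/A.
43 of the 48 sites match, so the percent identity is 43/48 × 100 = 89.58%.

89.58%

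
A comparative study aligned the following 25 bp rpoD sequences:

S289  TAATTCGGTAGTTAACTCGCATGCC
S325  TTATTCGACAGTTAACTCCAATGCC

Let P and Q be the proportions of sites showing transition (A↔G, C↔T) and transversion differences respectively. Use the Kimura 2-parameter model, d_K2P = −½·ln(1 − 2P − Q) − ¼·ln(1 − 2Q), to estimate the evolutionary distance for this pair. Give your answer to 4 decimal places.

Differing sites — 2:A/T (Tv); 8:G/A (Ti); 9:T/C (Ti); 19:G/C (Tv); 20:C/A (Tv).
Of the 5 differences, 2 transitions and 3 transversions over 25 sites: P = 2/25 = 0.080000, Q = 3/25 = 0.120000.
d = −0.5·ln(0.720000) − 0.25·ln(0.760000) = −0.5·(-0.328504) − 0.25·(-0.274437) = 0.2329.

0.2329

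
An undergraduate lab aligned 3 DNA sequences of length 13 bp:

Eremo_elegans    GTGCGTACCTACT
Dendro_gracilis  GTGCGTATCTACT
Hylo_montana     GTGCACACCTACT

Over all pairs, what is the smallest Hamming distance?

Pairwise Hamming distances:
  Eremo_elegans vs Dendro_gracilis: 1
  Eremo_elegans vs Hylo_montana: 2
  Dendro_gracilis vs Hylo_montana: 3
The smallest is 1, between Eremo_elegans and Dendro_gracilis.

1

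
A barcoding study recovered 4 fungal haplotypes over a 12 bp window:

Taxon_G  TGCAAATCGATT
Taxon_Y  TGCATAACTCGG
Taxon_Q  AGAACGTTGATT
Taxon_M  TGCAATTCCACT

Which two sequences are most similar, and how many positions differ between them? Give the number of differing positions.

Pairwise Hamming distances:
  Taxon_G vs Taxon_Y: 6
  Taxon_G vs Taxon_Q: 5
  Taxon_G vs Taxon_M: 3
  Taxon_Y vs Taxon_Q: 10
  Taxon_Y vs Taxon_M: 7
  Taxon_Q vs Taxon_M: 7
The smallest is 3, between Taxon_G and Taxon_M.

3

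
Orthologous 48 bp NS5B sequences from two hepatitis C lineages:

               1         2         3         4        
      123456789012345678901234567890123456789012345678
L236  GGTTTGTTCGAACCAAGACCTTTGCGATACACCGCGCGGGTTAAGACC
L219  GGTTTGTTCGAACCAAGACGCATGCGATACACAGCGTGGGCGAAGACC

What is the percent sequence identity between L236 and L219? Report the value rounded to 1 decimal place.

The sequences differ at positions 20 (C/G), 21 (T/C), 22 (T/A), 33 (C/A), 37 (C/T), 41 (T/C), 42 (T/G).
41 of the 48 sites match, so the percent identity is 41/48 × 100 = 85.4%.

85.4%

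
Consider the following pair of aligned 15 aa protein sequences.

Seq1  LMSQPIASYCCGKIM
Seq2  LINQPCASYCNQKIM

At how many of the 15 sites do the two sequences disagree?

The sequences differ at positions 2 (M/I), 3 (S/N), 6 (I/C), 11 (C/N), 12 (G/Q).
That gives 5 mismatches out of 15 aligned sites, so the Hamming distance is 5.

5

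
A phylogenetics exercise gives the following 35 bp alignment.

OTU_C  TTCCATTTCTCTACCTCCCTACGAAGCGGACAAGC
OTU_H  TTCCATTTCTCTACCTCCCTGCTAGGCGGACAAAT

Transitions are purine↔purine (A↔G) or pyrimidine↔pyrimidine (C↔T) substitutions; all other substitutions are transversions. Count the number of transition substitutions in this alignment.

4

Differing sites — 21:A/G (Ti); 23:G/T (Tv); 25:A/G (Ti); 34:G/A (Ti); 35:C/T (Ti).
Of the 5 differences, 4 transitions and 1 transversion, so the answer is 4.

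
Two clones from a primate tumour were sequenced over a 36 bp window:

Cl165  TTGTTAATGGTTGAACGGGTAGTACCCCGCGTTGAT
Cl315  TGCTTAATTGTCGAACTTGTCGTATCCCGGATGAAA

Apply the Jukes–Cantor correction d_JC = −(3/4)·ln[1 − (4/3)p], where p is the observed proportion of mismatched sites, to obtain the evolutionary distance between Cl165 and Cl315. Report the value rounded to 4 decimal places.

Mismatches occur at site 2 (T/G), site 3 (G/C), site 9 (G/T), site 12 (T/C), site 17 (G/T), site 18 (G/T), site 21 (A/C), site 25 (C/T), site 30 (C/G), site 31 (G/A), site 33 (T/G), site 34 (G/A), site 36 (T/A).
p = 13/36 = 0.361111.
d = −0.75 · ln(1 − (4/3)·0.361111) = −0.75 · ln(0.518519) = −0.75 · (-0.656779) = 0.4926.

0.4926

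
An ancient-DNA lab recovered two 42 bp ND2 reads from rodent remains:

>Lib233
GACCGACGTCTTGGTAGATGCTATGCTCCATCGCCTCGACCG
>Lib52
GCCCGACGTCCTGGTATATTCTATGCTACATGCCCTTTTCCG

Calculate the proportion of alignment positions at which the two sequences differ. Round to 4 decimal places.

0.2381

Differing sites — 2:A/C; 11:T/C; 17:G/T; 20:G/T; 28:C/A; 32:C/G; 33:G/C; 37:C/T; 38:G/T; 39:A/T.
There are 10 differences over 42 sites, so p = 10/42 = 0.2381.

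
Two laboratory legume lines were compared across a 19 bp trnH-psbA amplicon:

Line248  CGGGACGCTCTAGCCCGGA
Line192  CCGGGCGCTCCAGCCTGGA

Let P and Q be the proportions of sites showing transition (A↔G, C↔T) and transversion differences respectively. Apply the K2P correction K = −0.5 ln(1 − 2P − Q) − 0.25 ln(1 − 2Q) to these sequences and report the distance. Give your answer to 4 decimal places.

Differing sites — 2:G/C (Tv); 5:A/G (Ti); 11:T/C (Ti); 16:C/T (Ti).
Of the 4 differences, 3 transitions and 1 transversion over 19 sites: P = 3/19 = 0.157895, Q = 1/19 = 0.052632.
d = −0.5·ln(0.631578) − 0.25·ln(0.894736) = −0.5·(-0.459534) − 0.25·(-0.111227) = 0.2576.

0.2576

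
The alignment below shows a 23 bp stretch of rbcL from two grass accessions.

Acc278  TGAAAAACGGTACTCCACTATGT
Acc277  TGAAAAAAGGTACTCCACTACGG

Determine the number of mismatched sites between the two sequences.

3

The sequences differ at positions 8 (C/A), 21 (T/C), 23 (T/G).
That gives 3 mismatches out of 23 aligned sites, so the Hamming distance is 3.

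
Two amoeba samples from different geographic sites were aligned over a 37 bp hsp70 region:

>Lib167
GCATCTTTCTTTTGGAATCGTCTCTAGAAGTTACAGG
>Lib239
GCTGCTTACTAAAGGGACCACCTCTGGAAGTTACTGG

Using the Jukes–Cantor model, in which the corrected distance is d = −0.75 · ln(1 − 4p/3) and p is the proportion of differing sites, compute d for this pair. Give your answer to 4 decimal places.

The sequences differ at positions 3 (A/T), 4 (T/G), 8 (T/A), 11 (T/A), 12 (T/A), 13 (T/A), 16 (A/G), 18 (T/C), 20 (G/A), 21 (T/C), 26 (A/G), 35 (A/T).
p = 12/37 = 0.324324.
d = −0.75 · ln(1 − (4/3)·0.324324) = −0.75 · ln(0.567568) = −0.75 · (-0.566395) = 0.4248.

0.4248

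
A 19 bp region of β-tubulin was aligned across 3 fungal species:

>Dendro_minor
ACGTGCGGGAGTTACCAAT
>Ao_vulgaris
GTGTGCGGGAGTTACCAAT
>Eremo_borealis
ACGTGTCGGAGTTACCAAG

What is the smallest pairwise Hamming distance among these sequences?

2

Pairwise Hamming distances:
  Dendro_minor vs Ao_vulgaris: 2
  Dendro_minor vs Eremo_borealis: 3
  Ao_vulgaris vs Eremo_borealis: 5
The smallest is 2, between Dendro_minor and Ao_vulgaris.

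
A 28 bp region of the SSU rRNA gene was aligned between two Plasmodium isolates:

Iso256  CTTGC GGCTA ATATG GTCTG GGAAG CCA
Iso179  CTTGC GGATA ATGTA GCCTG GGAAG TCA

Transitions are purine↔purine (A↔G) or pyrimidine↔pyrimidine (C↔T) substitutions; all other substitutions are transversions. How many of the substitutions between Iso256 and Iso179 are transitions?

Mismatches occur at site 8 (C/A, transversion), site 13 (A/G, transition), site 15 (G/A, transition), site 17 (T/C, transition), site 26 (C/T, transition).
Of the 5 differences, 4 transitions and 1 transversion, so the answer is 4.

4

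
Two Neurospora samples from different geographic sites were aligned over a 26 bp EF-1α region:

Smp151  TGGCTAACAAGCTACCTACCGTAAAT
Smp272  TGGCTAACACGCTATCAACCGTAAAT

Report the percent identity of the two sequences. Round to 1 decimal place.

88.5%

The sequences differ at positions 10 (A/C), 15 (C/T), 17 (T/A).
23 of the 26 sites match, so the percent identity is 23/26 × 100 = 88.5%.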